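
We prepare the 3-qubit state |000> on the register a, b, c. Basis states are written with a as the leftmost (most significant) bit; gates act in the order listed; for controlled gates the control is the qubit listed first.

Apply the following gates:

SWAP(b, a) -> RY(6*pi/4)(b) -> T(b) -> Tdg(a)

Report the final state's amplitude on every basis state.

The final amplitudes are -sqrt(2)/2 on |000>, sqrt(2)*exp(I*pi/4)/2 on |010>, and 0 on every other basis state.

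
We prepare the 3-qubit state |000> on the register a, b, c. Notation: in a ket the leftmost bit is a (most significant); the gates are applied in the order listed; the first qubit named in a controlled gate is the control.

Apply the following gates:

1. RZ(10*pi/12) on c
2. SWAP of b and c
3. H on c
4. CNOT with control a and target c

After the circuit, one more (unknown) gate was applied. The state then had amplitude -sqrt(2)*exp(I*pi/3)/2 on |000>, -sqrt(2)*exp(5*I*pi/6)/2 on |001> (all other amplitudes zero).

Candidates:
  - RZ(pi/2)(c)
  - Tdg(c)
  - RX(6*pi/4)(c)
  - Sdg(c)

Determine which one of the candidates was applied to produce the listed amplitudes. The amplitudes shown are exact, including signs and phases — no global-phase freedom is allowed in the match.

The applied gate was RZ(pi/2)(c).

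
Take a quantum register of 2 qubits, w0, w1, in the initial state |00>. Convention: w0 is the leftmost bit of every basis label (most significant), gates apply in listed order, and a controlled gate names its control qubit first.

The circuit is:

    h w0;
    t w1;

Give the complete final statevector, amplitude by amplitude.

After the circuit, the state carries amplitude sqrt(2)/2 on |00>, 0 on |01>, sqrt(2)/2 on |10>, 0 on |11>.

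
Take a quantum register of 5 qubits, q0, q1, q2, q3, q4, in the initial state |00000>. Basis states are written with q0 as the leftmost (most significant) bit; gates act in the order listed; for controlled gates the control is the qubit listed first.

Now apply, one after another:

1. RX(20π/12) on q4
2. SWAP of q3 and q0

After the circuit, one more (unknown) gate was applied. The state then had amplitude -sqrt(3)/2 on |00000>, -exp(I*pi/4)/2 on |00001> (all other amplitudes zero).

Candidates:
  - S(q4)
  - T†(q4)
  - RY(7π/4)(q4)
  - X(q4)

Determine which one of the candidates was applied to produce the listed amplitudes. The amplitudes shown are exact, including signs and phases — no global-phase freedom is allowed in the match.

It was T†(q4) that produced the state shown.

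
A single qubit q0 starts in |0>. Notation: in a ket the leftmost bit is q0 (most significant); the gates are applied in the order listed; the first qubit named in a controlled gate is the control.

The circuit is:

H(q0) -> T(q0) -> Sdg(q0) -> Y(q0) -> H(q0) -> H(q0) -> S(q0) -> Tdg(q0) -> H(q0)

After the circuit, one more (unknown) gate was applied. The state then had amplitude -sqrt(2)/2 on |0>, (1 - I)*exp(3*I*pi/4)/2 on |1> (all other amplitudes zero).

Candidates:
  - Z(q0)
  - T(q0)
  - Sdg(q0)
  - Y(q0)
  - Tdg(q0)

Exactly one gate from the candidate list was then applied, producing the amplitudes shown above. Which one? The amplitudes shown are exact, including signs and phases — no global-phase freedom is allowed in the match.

It was Z(q0) that produced the state shown.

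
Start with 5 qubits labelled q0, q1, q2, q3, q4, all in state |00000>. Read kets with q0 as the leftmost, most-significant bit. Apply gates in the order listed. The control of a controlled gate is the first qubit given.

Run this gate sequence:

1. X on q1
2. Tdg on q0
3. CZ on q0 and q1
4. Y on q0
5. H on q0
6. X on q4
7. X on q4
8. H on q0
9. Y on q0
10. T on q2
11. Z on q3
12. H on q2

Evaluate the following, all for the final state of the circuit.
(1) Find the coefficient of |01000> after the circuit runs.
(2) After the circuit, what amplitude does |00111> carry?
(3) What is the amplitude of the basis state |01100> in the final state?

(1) |01000> carries amplitude sqrt(2)/2 in the final state. Key observation: gates 4-9 undo each other exactly, leaving only the rest of the circuit to track.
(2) |00111> carries amplitude 0 in the final state.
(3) The final state's coefficient on |01100> equals sqrt(2)/2.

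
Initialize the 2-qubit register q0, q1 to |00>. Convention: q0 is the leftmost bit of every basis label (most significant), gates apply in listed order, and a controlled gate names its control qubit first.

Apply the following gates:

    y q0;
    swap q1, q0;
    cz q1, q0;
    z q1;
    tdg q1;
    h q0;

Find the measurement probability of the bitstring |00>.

A full measurement returns |00> with probability 0.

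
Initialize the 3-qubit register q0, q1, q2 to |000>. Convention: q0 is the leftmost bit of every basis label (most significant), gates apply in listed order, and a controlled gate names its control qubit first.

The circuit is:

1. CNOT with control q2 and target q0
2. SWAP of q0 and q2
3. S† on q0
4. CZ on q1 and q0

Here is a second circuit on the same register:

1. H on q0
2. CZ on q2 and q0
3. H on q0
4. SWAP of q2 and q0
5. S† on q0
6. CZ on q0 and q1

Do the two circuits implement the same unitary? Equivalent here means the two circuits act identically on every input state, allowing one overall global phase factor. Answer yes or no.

Yes — the two circuits implement the same unitary up to a global phase.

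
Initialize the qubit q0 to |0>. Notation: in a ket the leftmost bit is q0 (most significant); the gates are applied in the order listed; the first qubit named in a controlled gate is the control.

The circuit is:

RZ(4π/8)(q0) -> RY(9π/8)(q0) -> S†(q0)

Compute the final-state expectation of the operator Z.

The expectation value of Z is -sqrt(sqrt(2) + 2)/2.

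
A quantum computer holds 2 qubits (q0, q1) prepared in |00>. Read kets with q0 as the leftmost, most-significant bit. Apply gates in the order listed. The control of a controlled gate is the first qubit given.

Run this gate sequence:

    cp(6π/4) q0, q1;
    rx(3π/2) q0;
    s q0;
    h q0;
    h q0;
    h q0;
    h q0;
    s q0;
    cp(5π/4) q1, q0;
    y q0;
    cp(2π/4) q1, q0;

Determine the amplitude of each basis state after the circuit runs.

The resulting statevector has amplitude sqrt(2)/2 on |00>, 0 on |01>, -sqrt(2)*I/2 on |10>, 0 on |11>.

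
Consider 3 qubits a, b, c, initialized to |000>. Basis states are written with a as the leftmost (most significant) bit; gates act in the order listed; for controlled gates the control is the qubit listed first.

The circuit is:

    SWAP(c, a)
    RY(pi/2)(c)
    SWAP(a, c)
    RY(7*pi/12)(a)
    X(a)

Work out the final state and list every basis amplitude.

The final amplitudes are -sqrt(4 - 2*sqrt(2))/8 + sqrt(12 - 6*sqrt(2))/8 + sqrt(2*sqrt(2) + 4)/8 + sqrt(6*sqrt(2) + 12)/8 on |000>, -sqrt(2*sqrt(2) + 4)/8 - sqrt(12 - 6*sqrt(2))/8 - sqrt(4 - 2*sqrt(2))/8 + sqrt(6*sqrt(2) + 12)/8 on |100>, and 0 on every other basis state.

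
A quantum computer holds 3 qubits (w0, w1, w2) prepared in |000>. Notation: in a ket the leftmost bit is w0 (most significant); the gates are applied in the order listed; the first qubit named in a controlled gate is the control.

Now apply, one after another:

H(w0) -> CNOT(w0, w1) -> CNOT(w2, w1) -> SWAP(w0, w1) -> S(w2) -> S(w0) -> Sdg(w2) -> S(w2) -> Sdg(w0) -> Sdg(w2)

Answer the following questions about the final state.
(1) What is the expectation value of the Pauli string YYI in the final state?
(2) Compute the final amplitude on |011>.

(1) In the final state, YYI has expectation -1. Key observation: the block from step 5 through step 10 cancels to the identity and can be dropped.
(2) The final state's coefficient on |011> equals 0.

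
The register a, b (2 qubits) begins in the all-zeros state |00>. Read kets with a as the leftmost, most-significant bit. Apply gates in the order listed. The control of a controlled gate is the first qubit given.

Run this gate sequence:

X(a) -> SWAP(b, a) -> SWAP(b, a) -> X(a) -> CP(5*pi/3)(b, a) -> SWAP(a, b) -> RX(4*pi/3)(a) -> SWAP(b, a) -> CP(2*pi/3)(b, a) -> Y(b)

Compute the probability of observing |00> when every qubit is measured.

The probability of measuring |00> is 3/4. Key observation: steps 1-4 multiply out to the identity, so the circuit reduces to the remaining gates.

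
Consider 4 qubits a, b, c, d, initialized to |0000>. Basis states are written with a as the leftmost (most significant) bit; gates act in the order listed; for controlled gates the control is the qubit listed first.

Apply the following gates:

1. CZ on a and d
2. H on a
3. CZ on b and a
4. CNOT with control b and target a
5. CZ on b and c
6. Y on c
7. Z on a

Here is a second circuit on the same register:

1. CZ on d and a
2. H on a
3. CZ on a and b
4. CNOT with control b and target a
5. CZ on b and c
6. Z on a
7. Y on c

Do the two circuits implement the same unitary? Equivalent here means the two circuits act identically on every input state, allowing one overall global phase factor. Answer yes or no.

Yes: on every input state the two circuits agree up to one overall phase factor.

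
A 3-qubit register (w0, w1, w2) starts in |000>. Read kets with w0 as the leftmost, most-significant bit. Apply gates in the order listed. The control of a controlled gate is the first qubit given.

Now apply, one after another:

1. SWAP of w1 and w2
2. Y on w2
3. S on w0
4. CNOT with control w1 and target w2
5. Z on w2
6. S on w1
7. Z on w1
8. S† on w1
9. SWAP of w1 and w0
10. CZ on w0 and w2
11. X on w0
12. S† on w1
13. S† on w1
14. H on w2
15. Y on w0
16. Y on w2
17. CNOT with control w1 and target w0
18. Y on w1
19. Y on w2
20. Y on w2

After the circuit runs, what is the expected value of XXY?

In the final state, XXY has expectation 0.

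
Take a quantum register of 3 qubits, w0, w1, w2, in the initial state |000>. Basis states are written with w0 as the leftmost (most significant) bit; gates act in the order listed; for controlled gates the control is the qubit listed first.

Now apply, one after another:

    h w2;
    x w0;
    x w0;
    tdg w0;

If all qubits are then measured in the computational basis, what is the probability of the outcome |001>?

The probability of measuring |001> is 1/2. Key observation: the block from step 2 through step 3 cancels to the identity and can be dropped.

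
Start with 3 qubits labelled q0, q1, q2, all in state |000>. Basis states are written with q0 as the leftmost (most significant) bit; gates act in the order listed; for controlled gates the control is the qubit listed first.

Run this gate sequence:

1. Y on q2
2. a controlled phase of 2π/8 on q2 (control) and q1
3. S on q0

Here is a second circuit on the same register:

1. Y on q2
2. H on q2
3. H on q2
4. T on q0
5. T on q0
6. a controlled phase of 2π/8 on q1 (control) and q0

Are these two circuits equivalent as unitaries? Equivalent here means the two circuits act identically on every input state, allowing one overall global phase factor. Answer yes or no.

No — the two circuits implement different unitaries, even allowing a global phase.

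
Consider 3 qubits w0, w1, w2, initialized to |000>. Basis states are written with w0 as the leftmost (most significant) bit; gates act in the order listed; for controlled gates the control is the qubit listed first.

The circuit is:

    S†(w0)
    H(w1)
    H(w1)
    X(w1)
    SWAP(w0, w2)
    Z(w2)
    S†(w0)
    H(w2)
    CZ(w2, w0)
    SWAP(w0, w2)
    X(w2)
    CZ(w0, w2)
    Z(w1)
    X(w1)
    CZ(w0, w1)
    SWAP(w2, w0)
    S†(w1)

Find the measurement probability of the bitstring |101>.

Outcome |101> occurs with probability 1/2. Key observation: steps 2-3 multiply out to the identity, so the circuit reduces to the remaining gates.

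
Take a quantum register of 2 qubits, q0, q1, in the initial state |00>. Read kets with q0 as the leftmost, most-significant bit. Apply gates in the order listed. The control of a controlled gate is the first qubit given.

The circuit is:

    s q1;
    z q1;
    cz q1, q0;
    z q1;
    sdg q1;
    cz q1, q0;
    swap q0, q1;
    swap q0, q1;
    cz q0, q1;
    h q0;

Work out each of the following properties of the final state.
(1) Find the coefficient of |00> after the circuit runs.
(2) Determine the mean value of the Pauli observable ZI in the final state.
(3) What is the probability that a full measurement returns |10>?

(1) The final state's coefficient on |00> equals sqrt(2)/2. Key observation: the block from step 7 through step 8 cancels to the identity and can be dropped.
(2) The observable ZI averages to 0.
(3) The probability of measuring |10> is 1/2.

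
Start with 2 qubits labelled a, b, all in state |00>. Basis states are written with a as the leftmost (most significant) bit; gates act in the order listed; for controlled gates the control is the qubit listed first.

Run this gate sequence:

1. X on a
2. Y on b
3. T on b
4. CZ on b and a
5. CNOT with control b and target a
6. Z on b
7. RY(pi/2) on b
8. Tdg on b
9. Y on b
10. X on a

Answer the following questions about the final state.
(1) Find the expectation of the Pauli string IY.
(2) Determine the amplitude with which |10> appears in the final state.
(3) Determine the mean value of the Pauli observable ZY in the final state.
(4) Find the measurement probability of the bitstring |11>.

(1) The expectation value of IY is sqrt(2)/2.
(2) |10> carries amplitude sqrt(2)/2 in the final state.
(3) The observable ZY averages to -sqrt(2)/2.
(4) A full measurement returns |11> with probability 1/2.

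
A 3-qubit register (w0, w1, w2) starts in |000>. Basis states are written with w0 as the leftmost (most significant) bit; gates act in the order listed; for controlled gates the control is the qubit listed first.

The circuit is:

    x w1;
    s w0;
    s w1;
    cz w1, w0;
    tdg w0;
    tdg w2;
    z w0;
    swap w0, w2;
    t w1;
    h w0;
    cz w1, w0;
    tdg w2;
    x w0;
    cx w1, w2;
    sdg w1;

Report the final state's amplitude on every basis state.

The final amplitudes are -sqrt(2)*exp(I*pi/4)/2 on |011>, sqrt(2)*exp(I*pi/4)/2 on |111>, and 0 on every other basis state.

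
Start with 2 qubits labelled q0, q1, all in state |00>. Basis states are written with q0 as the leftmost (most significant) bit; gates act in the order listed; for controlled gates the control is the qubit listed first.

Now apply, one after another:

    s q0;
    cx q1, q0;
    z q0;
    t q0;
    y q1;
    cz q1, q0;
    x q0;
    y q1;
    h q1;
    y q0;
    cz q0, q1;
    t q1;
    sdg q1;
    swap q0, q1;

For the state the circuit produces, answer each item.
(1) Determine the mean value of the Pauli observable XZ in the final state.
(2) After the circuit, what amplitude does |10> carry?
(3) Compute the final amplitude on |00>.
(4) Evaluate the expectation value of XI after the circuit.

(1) The expectation value of XZ is sqrt(2)/2.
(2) The final state's coefficient on |10> equals -sqrt(2)*exp(I*pi/4)/2.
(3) The final state's coefficient on |00> equals -sqrt(2)*I/2.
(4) The observable XI averages to sqrt(2)/2.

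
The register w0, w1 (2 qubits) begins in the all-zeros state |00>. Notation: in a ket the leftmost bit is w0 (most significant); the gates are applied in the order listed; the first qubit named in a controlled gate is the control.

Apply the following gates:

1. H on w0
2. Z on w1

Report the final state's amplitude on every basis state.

The final amplitudes are sqrt(2)/2 on |00>, 0 on |01>, sqrt(2)/2 on |10>, 0 on |11>.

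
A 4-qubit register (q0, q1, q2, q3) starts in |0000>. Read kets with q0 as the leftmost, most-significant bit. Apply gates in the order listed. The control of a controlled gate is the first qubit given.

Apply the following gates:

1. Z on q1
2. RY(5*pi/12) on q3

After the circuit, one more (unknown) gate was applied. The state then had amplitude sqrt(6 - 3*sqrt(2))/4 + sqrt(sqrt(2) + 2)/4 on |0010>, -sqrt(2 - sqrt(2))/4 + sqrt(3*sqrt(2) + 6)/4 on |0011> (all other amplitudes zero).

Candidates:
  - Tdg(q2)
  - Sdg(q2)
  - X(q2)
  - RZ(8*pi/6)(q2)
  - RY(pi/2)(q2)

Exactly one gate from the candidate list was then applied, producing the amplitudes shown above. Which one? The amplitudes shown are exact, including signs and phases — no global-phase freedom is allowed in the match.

The unique candidate consistent with the amplitudes is X(q2).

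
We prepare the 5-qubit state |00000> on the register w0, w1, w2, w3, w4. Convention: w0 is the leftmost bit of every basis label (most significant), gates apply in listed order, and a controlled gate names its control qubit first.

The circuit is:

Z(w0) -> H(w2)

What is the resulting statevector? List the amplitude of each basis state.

After the circuit, the state carries amplitude sqrt(2)/2 on |00000>, sqrt(2)/2 on |00100>, and 0 on every other basis state.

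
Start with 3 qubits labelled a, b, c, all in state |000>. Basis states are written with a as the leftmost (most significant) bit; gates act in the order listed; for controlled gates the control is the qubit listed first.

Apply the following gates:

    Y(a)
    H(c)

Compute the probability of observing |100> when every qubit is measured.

Outcome |100> occurs with probability 1/2.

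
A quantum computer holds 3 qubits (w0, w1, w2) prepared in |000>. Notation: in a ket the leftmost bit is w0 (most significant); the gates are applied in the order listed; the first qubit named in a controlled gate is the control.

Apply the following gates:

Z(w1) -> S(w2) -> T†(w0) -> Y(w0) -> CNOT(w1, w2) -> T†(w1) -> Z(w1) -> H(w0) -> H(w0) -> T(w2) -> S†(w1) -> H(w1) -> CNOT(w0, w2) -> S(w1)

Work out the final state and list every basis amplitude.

The resulting statevector has amplitude sqrt(2)*I/2 on |101>, -sqrt(2)/2 on |111>, and 0 on every other basis state.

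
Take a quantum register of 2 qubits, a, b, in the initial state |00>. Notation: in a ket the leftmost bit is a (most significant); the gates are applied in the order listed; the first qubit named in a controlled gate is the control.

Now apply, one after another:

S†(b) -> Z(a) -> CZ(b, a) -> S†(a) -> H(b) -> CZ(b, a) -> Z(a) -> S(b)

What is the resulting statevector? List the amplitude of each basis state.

The resulting statevector has amplitude sqrt(2)/2 on |00>, sqrt(2)*I/2 on |01>, 0 on |10>, 0 on |11>.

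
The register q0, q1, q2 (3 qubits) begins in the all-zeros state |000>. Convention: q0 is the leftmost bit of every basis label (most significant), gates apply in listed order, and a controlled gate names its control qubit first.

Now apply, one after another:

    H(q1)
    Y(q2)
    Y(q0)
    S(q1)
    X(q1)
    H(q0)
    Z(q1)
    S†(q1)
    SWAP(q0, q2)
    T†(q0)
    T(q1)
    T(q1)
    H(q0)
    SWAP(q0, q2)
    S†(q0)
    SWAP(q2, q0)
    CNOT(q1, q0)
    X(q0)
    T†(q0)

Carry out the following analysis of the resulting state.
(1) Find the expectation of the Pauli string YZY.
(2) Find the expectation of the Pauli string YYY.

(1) In the final state, YZY has expectation 0.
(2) The observable YYY averages to -sqrt(2)/2.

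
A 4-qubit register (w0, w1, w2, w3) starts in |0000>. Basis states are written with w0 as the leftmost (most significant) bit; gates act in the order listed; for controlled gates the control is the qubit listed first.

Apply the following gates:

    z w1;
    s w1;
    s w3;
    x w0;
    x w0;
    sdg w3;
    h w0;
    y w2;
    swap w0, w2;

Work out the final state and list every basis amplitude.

After the circuit, the state carries amplitude sqrt(2)*I/2 on |1000>, sqrt(2)*I/2 on |1010>, and 0 on every other basis state. Key observation: steps 3-6 multiply out to the identity, so the circuit reduces to the remaining gates.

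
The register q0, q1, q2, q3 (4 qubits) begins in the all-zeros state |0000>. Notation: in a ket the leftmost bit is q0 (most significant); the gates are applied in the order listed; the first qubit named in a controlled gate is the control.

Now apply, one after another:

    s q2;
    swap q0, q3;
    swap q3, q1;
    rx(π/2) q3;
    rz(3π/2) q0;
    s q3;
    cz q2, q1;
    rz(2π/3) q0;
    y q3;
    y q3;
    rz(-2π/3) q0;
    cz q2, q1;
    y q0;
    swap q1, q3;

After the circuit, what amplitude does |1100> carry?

The amplitude on |1100> is -sqrt(2)*exp(3*I*pi/4)/2. Key observation: the block from step 7 through step 12 cancels to the identity and can be dropped.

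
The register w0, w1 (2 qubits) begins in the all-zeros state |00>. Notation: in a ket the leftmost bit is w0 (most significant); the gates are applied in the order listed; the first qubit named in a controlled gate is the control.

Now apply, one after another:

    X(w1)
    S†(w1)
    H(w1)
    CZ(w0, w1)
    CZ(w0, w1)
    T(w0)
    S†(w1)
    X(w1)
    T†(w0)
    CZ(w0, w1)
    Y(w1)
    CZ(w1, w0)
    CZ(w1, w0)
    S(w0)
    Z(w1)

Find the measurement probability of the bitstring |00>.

A full measurement returns |00> with probability 1/2.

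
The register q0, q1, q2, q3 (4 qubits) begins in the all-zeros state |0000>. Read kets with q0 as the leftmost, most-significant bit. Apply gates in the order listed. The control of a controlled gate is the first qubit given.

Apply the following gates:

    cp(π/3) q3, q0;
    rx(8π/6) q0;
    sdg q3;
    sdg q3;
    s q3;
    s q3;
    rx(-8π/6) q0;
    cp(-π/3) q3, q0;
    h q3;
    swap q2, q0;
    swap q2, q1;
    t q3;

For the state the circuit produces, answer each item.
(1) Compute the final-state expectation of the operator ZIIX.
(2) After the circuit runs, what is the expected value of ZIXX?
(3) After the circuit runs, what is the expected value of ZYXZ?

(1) The observable ZIIX averages to sqrt(2)/2. Key observation: gates 1-8 undo each other exactly, leaving only the rest of the circuit to track.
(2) The expectation value of ZIXX is 0.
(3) In the final state, ZYXZ has expectation 0.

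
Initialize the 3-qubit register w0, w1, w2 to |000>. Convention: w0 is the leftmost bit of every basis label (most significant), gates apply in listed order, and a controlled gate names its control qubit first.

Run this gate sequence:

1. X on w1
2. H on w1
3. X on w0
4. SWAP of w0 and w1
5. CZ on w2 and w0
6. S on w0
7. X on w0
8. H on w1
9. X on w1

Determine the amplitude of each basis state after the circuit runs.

After the circuit, the state carries amplitude I/2 on |000>, 0 on |001>, -I/2 on |010>, 0 on |011>, -1/2 on |100>, 0 on |101>, 1/2 on |110>, 0 on |111>.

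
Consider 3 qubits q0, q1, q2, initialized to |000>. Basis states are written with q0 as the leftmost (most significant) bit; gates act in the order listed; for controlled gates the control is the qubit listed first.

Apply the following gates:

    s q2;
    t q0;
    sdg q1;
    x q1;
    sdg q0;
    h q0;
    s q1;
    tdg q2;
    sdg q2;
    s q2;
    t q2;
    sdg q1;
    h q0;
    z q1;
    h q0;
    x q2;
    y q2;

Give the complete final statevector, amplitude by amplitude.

The resulting statevector has amplitude sqrt(2)*I/2 on |010>, sqrt(2)*I/2 on |110>, and 0 on every other basis state. Key observation: the block from step 6 through step 13 cancels to the identity and can be dropped.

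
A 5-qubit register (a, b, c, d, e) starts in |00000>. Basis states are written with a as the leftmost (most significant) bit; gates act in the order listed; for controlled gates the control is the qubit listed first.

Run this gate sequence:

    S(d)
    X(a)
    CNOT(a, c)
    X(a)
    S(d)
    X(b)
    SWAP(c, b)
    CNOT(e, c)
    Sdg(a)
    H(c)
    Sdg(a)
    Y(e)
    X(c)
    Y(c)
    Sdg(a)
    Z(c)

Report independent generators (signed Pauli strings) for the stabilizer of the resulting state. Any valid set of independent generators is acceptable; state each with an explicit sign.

The final state is stabilized by the group generated by -IIXII, +ZIIII, -IZIII, +IIIZI, -IIIIZ; other independent generating sets are equally valid.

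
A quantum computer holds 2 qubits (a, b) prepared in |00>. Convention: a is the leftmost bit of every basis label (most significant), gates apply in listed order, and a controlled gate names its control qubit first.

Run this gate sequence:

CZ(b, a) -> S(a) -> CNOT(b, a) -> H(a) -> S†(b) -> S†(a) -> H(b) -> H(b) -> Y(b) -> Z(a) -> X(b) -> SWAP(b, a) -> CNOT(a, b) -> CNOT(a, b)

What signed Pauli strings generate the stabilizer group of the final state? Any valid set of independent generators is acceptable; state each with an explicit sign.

The final state is stabilized by the group generated by +IY, +ZI; other independent generating sets are equally valid.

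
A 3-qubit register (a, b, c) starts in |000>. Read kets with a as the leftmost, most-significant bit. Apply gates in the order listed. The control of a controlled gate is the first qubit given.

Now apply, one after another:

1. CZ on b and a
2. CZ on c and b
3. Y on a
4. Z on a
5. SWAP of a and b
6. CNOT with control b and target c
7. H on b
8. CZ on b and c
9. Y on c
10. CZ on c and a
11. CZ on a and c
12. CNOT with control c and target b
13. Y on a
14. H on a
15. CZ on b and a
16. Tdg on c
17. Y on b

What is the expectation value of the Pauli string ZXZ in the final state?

The observable ZXZ averages to -1.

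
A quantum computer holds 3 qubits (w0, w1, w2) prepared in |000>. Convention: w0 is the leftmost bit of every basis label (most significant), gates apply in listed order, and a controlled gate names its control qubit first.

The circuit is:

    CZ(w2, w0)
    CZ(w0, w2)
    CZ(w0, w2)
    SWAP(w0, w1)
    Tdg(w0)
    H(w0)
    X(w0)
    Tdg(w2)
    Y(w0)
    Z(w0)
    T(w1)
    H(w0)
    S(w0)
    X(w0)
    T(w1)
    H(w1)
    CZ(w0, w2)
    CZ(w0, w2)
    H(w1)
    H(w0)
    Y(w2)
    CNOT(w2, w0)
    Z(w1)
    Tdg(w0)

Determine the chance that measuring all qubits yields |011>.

Outcome |011> occurs with probability 0.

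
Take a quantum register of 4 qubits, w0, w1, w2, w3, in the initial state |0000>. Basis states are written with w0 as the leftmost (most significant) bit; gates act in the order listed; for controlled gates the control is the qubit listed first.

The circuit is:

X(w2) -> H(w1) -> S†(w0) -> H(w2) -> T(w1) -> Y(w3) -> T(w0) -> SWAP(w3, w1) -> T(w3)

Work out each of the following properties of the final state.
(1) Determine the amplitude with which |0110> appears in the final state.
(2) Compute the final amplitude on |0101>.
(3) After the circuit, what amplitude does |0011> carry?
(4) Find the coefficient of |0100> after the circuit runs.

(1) The final state's coefficient on |0110> equals -I/2.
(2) |0101> carries amplitude -1/2 in the final state.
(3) The amplitude on |0011> is 0.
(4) The amplitude on |0100> is I/2.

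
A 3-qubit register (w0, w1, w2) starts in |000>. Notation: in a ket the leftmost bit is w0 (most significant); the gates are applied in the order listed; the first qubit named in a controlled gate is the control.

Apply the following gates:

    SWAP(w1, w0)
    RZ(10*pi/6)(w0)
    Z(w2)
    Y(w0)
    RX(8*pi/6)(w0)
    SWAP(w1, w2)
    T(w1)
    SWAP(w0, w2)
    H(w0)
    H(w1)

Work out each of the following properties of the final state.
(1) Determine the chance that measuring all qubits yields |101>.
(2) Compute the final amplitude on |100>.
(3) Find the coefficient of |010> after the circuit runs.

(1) Outcome |101> occurs with probability 1/16.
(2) The final state's coefficient on |100> equals -sqrt(3)*exp(I*pi/6)/4.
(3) |010> carries amplitude -sqrt(3)*exp(I*pi/6)/4 in the final state.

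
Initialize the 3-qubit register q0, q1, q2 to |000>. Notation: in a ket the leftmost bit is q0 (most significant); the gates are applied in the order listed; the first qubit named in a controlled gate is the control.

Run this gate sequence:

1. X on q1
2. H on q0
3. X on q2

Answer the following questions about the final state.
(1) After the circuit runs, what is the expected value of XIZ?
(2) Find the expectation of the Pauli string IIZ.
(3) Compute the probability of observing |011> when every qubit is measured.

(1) In the final state, XIZ has expectation -1.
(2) In the final state, IIZ has expectation -1.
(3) A full measurement returns |011> with probability 1/2.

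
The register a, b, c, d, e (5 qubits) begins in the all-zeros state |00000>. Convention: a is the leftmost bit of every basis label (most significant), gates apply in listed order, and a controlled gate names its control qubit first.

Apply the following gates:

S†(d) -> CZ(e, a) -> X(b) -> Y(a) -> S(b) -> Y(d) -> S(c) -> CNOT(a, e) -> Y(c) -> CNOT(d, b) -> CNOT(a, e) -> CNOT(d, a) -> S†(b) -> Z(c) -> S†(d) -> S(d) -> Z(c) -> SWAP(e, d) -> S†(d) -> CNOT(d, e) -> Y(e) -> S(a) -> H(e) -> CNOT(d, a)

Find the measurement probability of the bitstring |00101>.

A full measurement returns |00101> with probability 1/2. Key observation: the block from step 14 through step 17 cancels to the identity and can be dropped.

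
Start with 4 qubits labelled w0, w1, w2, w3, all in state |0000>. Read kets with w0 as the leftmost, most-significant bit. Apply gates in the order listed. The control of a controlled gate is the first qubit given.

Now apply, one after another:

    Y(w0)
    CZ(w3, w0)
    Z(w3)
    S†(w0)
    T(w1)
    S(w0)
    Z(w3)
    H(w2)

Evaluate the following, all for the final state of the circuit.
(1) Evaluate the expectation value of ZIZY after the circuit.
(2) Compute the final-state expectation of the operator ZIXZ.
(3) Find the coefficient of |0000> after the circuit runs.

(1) The expectation value of ZIZY is 0.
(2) The expectation value of ZIXZ is -1.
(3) |0000> carries amplitude 0 in the final state.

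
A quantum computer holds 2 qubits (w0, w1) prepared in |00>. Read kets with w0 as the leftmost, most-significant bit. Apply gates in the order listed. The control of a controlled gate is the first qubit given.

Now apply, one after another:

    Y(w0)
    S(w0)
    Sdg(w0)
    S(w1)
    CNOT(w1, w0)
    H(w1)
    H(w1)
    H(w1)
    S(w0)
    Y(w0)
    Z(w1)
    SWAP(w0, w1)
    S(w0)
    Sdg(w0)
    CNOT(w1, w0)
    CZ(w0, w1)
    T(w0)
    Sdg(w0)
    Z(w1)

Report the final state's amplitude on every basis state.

The final amplitudes are sqrt(2)*I/2 on |00>, 0 on |01>, -sqrt(2)*exp(I*pi/4)/2 on |10>, 0 on |11>.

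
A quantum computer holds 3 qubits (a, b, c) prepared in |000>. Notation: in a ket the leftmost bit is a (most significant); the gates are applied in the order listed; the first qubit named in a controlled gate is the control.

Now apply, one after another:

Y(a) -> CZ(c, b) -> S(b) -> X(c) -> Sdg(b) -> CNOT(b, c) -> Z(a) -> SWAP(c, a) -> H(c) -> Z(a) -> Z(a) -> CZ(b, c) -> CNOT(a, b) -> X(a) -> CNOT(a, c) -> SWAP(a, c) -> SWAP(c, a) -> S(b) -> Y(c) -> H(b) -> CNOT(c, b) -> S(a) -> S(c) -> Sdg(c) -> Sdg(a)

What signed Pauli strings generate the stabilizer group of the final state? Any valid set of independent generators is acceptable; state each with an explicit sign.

One valid set of independent stabilizer generators is -IXI, -IIX, +ZII (any independent generating set of the same group is equally correct).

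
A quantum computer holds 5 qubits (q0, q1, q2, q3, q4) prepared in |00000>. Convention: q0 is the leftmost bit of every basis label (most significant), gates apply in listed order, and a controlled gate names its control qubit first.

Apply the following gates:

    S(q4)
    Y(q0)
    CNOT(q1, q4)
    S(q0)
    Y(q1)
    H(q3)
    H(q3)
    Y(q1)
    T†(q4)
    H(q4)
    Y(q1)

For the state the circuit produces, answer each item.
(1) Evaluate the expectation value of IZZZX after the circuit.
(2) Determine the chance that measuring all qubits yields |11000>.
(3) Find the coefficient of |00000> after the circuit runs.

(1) The expectation value of IZZZX is -1. Key observation: steps 5-8 multiply out to the identity, so the circuit reduces to the remaining gates.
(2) The probability of measuring |11000> is 1/2.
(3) The final state's coefficient on |00000> equals 0.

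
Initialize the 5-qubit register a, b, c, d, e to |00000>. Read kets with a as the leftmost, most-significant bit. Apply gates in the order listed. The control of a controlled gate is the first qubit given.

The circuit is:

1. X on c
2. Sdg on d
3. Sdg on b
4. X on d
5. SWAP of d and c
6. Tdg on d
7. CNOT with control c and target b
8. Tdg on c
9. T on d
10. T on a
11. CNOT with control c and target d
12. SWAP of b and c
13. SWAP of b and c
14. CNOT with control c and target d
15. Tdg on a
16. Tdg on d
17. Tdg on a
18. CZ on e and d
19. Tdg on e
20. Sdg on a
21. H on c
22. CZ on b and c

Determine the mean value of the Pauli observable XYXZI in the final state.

In the final state, XYXZI has expectation 0. Key observation: gates 9-16 undo each other exactly, leaving only the rest of the circuit to track.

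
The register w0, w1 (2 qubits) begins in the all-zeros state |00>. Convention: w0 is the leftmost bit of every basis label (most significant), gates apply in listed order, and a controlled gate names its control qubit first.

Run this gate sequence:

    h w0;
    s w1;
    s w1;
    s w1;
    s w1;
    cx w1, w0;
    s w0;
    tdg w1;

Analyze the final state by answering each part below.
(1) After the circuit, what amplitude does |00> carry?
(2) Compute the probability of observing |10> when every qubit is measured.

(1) The final state's coefficient on |00> equals sqrt(2)/2. Key observation: steps 2-5 multiply out to the identity, so the circuit reduces to the remaining gates.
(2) The probability of measuring |10> is 1/2.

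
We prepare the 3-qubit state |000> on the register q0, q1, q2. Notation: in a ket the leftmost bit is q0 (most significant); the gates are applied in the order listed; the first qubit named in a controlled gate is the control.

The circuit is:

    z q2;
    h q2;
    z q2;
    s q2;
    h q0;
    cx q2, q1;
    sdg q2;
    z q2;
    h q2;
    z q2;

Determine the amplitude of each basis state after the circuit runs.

The resulting statevector has amplitude sqrt(2)/4 on |000>, -sqrt(2)/4 on |001>, sqrt(2)/4 on |010>, sqrt(2)/4 on |011>, sqrt(2)/4 on |100>, -sqrt(2)/4 on |101>, sqrt(2)/4 on |110>, sqrt(2)/4 on |111>.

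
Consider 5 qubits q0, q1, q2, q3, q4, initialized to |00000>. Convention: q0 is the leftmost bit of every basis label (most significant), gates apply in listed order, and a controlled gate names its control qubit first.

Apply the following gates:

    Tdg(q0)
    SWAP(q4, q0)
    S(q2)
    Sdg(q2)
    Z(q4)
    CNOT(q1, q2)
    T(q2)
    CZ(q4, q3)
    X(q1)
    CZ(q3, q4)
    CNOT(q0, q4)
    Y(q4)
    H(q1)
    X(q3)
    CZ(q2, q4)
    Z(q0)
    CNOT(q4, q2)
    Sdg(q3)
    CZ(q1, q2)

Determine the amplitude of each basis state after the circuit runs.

The resulting statevector has amplitude sqrt(2)/2 on |00111>, sqrt(2)/2 on |01111>, and 0 on every other basis state. Key observation: steps 3-4 multiply out to the identity, so the circuit reduces to the remaining gates.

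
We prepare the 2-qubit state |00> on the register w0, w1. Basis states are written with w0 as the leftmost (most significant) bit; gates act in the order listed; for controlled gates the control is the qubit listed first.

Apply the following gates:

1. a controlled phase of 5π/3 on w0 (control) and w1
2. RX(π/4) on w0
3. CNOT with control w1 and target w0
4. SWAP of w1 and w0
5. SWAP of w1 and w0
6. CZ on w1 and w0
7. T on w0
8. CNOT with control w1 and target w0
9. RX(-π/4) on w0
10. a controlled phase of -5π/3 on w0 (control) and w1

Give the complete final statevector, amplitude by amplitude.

After the circuit, the state carries amplitude sqrt(2)/4 + 1/2 - sqrt(2)*exp(I*pi/4)/4 + exp(I*pi/4)/2 on |00>, 0 on |01>, sqrt(2)*(-exp(3*I*pi/4) + I)/4 on |10>, 0 on |11>.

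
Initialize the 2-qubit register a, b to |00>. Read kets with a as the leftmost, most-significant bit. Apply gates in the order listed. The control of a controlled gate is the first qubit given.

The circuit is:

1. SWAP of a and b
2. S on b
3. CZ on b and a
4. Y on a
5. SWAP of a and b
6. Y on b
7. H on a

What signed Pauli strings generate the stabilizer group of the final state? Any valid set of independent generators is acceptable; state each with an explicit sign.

The stabilizer group can be generated by +XI, +IZ, among other valid generating sets.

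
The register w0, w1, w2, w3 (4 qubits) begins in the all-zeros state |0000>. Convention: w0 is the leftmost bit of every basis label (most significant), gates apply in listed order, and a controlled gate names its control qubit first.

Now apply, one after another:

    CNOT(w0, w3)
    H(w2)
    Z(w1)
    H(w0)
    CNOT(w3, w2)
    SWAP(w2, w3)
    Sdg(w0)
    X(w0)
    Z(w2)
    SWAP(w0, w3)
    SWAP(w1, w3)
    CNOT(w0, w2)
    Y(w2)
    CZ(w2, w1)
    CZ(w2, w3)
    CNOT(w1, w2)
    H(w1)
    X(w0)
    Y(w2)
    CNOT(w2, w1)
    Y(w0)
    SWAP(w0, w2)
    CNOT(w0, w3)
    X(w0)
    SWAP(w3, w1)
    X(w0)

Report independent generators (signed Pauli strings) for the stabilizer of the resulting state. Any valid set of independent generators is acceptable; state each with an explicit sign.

The stabilizer group can be generated by -XYZZ, +IZYZ, +IZZX, +ZZII, among other valid generating sets.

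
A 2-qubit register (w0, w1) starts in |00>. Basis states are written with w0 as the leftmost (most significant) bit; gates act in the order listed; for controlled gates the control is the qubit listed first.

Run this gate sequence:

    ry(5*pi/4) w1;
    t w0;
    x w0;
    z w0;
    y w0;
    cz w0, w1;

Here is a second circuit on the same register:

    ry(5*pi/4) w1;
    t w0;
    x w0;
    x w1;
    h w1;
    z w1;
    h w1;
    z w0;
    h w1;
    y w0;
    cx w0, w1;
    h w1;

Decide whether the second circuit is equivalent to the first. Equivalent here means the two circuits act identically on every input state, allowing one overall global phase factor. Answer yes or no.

Yes, they are equivalent — the unitaries differ by at most a global phase.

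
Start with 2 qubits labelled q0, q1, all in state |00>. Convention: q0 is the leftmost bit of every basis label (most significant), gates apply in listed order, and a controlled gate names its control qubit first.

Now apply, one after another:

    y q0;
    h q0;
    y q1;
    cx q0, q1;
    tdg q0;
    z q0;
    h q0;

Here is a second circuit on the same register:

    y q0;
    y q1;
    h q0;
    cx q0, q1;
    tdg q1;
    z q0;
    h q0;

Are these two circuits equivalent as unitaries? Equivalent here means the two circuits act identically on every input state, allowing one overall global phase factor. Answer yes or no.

No: there is an input state on which the two circuits produce genuinely different outputs (not merely differing by a phase).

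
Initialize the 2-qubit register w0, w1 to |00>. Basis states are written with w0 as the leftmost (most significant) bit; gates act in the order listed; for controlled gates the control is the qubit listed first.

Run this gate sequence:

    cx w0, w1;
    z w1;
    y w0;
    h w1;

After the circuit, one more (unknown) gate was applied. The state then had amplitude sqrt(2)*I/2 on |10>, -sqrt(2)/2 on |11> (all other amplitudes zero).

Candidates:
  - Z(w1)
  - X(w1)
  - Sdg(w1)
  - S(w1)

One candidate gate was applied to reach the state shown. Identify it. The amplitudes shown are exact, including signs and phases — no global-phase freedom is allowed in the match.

The applied gate was S(w1).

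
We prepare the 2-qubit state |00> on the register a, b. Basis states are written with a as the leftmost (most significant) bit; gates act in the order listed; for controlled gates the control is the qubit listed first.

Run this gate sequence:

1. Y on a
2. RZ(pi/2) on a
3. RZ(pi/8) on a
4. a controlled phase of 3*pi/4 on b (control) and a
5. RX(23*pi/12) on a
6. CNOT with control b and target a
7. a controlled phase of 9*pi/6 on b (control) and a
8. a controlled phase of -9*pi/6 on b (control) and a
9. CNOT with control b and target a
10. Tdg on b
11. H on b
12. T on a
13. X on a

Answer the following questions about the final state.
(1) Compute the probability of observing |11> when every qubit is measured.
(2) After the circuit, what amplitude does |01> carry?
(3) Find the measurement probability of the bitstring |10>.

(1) A full measurement returns |11> with probability -sqrt(6)/16 - sqrt(2)/16 + 1/4. Key observation: gates 6-9 undo each other exactly, leaving only the rest of the circuit to track.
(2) The amplitude on |01> is -sqrt(2)*I*sqrt(1/2 - sqrt(2)/4)*exp(9*I*pi/16)/4 - sqrt(6)*I*sqrt(sqrt(2)/4 + 1/2)*exp(9*I*pi/16)/4.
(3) The probability of measuring |10> is -sqrt(6)/16 - sqrt(2)/16 + 1/4.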